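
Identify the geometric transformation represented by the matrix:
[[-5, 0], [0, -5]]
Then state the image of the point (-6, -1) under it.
uniform scaling by factor -5; image of (-6, -1) is (30, 5)

This is a diagonal matrix with equal entries -5, so it scales both axes by the same factor -5.
The matrix [[-5, 0], [0, -5]] represents: uniform scaling by factor -5.
Applying it to (-6, -1): [-5·-6 + 0·-1, 0·-6 + -5·-1] = (30, 5).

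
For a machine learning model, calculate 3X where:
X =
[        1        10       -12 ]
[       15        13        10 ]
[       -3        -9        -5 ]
3X =
[        3        30       -36 ]
[       45        39        30 ]
[       -9       -27       -15 ]

Scalar multiplication is elementwise: (3X)[i][j] = 3 * X[i][j].
  (3X)[0][0] = 3 * (1) = 3
  (3X)[0][1] = 3 * (10) = 30
  (3X)[0][2] = 3 * (-12) = -36
  (3X)[1][0] = 3 * (15) = 45
  (3X)[1][1] = 3 * (13) = 39
  (3X)[1][2] = 3 * (10) = 30
  (3X)[2][0] = 3 * (-3) = -9
  (3X)[2][1] = 3 * (-9) = -27
  (3X)[2][2] = 3 * (-5) = -15
3X =
[        3        30       -36 ]
[       45        39        30 ]
[       -9       -27       -15 ]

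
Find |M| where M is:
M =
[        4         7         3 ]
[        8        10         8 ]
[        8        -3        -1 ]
det(M) = 248

Expand along row 0 (cofactor expansion): det(M) = a*(e*i - f*h) - b*(d*i - f*g) + c*(d*h - e*g), where the 3×3 is [[a, b, c], [d, e, f], [g, h, i]].
Minor M_00 = (10)*(-1) - (8)*(-3) = -10 + 24 = 14.
Minor M_01 = (8)*(-1) - (8)*(8) = -8 - 64 = -72.
Minor M_02 = (8)*(-3) - (10)*(8) = -24 - 80 = -104.
det(M) = (4)*(14) - (7)*(-72) + (3)*(-104) = 56 + 504 - 312 = 248.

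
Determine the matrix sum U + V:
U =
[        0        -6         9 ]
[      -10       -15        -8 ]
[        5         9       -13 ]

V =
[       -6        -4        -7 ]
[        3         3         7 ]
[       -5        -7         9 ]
U + V =
[       -6       -10         2 ]
[       -7       -12        -1 ]
[        0         2        -4 ]

Matrix addition is elementwise: (U+V)[i][j] = U[i][j] + V[i][j].
  (U+V)[0][0] = (0) + (-6) = -6
  (U+V)[0][1] = (-6) + (-4) = -10
  (U+V)[0][2] = (9) + (-7) = 2
  (U+V)[1][0] = (-10) + (3) = -7
  (U+V)[1][1] = (-15) + (3) = -12
  (U+V)[1][2] = (-8) + (7) = -1
  (U+V)[2][0] = (5) + (-5) = 0
  (U+V)[2][1] = (9) + (-7) = 2
  (U+V)[2][2] = (-13) + (9) = -4
U + V =
[       -6       -10         2 ]
[       -7       -12        -1 ]
[        0         2        -4 ]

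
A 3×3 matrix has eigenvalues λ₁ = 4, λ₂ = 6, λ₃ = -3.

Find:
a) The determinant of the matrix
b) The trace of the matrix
det = -72, trace = 7

Two standard eigenvalue identities:
- det(A) equals the product of the eigenvalues (counted with multiplicity).
- trace(A) equals the sum of the eigenvalues.
det(A) = (4)*(6)*(-3) = -72.
trace(A) = 4 + 6 - 3 = 7.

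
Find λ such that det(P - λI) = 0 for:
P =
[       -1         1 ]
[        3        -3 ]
λ = -4, 0

Solve det(P - λI) = 0. For a 2×2 matrix the characteristic equation is λ² - (trace)λ + det = 0.
trace(P) = a + d = -1 - 3 = -4.
det(P) = a*d - b*c = (-1)*(-3) - (1)*(3) = 3 - 3 = 0.
Characteristic equation: λ² - (-4)λ + (0) = 0.
Discriminant = (-4)² - 4*(0) = 16 - 0 = 16.
λ = (-4 ± √16) / 2 = (-4 ± 4) / 2 = -4, 0.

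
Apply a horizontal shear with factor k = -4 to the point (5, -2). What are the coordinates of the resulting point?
(13, -2)

Shear matrix for horizontal shear with factor k = -4:
[[1, -4], [0, 1]]
Result: (5, -2) → (13, -2)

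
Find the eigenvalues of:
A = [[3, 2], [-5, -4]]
λ = -2, 1

Solve det(A - λI) = 0. For a 2×2 matrix this is λ² - (trace)λ + det = 0.
trace(A) = 3 - 4 = -1.
det(A) = (3)*(-4) - (2)*(-5) = -12 + 10 = -2.
Characteristic equation: λ² - (-1)λ + (-2) = 0.
Discriminant: (-1)² - 4*(-2) = 1 + 8 = 9.
Roots: λ = (-1 ± √9) / 2 = -2, 1.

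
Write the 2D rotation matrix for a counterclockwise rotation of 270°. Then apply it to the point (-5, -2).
R = [[0, 1], [-1, 0]]; R·(-5, -2) = (-2, 5)

Rotation matrix formula: R(θ) = [[cos θ, -sin θ], [sin θ, cos θ]]
For θ = 270°:
cos(270°) = 0
sin(270°) = -1
R = [[0, 1], [-1, 0]]
Apply to (-5, -2): [0·-5 + (1)·-2, -1·-5 + 0·-2] = (-2, 5)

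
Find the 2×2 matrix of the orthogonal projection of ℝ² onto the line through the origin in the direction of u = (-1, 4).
[[1/17, -4/17], [-4/17, 16/17]]

The orthogonal projection onto the line spanned by a nonzero vector u = (a, b) has matrix P = (u uᵀ) / (uᵀ u) = (1/(a² + b²)) · [[a², ab], [ab, b²]].
Here u = (-1, 4), so a² + b² = 1 + 16 = 17.
P = (1/17) · [[1, -4], [-4, 16]] = [[1/17, -4/17], [-4/17, 16/17]].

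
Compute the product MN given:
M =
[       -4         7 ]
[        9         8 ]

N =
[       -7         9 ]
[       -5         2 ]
MN =
[       -7       -22 ]
[     -103        97 ]

Matrix multiplication: (MN)[i][j] = sum over k of M[i][k] * N[k][j].
  (MN)[0][0] = (-4)*(-7) + (7)*(-5) = -7
  (MN)[0][1] = (-4)*(9) + (7)*(2) = -22
  (MN)[1][0] = (9)*(-7) + (8)*(-5) = -103
  (MN)[1][1] = (9)*(9) + (8)*(2) = 97
MN =
[       -7       -22 ]
[     -103        97 ]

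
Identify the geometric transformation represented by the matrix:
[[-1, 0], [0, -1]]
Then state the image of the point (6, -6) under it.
rotation by 180° (or reflection through origin); image of (6, -6) is (-6, 6)

This matches the form [[cos θ, -sin θ], [sin θ, cos θ]] of a rotation matrix; reading off cos θ and sin θ gives the angle.
The matrix [[-1, 0], [0, -1]] represents: rotation by 180° (or reflection through origin).
Applying it to (6, -6): [-1·6 + 0·-6, 0·6 + -1·-6] = (-6, 6).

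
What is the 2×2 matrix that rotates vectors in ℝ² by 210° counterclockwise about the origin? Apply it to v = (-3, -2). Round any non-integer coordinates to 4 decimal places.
R = [[-√3/2, 1/2], [-1/2, -√3/2]]; R·v = (1.5981, 3.2321)

A counterclockwise rotation by angle θ in ℝ² has matrix R(θ) = [[cos θ, -sin θ], [sin θ, cos θ]].
For θ = 210°: cos θ = -√3/2, sin θ = -1/2.
R(210°) = [[-√3/2, 1/2], [-1/2, -√3/2]].
R·v = [-√3/2·-3 + (1/2)·-2, -1/2·-3 + -√3/2·-2] = (1.5981, 3.2321).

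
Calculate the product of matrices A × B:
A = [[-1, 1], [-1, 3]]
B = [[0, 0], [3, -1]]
[[3, -1], [9, -3]]

Matrix multiplication:
C[0][0] = -1×0 + 1×3 = 3
C[0][1] = -1×0 + 1×-1 = -1
C[1][0] = -1×0 + 3×3 = 9
C[1][1] = -1×0 + 3×-1 = -3
Result: [[3, -1], [9, -3]]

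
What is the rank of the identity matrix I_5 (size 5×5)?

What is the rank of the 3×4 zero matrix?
rank(I_5) = 5, rank(0) = 0

The identity I_5 has 5 columns that are the standard basis vectors e_1, …, e_5. These are linearly independent, so all 5 columns are pivots and rank(I_5) = 5.
The 3×4 zero matrix has every entry zero, so every row is the zero row and there are no pivots; rank(0) = 0.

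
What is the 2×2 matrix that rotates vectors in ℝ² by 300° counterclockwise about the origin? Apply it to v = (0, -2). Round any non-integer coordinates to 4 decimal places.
R = [[1/2, √3/2], [-√3/2, 1/2]]; R·v = (-1.7321, -1.0000)

A counterclockwise rotation by angle θ in ℝ² has matrix R(θ) = [[cos θ, -sin θ], [sin θ, cos θ]].
For θ = 300°: cos θ = 1/2, sin θ = -√3/2.
R(300°) = [[1/2, √3/2], [-√3/2, 1/2]].
R·v = [1/2·0 + (√3/2)·-2, -√3/2·0 + 1/2·-2] = (-1.7321, -1.0000).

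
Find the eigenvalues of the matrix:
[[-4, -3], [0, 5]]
λ = -4 and λ = 5

Characteristic equation: det(A - λI) = 0
λ² - (trace)λ + (det) = 0
λ² - (1)λ + (-20) = 0
λ² - 1λ - 20 = 0
Solving: λ = -4, 5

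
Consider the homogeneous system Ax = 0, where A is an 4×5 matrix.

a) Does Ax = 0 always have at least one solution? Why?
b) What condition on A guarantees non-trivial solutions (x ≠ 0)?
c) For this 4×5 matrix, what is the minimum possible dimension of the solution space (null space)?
a) Yes, x = 0 is always a solution. b) When A has linearly dependent columns (rank < n). c) Minimum nullity = 1.

a) x = 0 satisfies A·0 = 0, so the zero vector is always a solution.
b) Non-trivial solutions exist iff the columns of A are linearly dependent, equivalently rank(A) < n (the number of columns).
c) By rank-nullity, rank(A) + nullity(A) = n = 5. Since A has only 4 rows, rank(A) ≤ 4, so nullity(A) ≥ 5 - 4 = 1.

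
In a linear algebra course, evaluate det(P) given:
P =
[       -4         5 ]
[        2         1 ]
det(P) = -14

For a 2×2 matrix [[a, b], [c, d]], det = a*d - b*c.
det(P) = (-4)*(1) - (5)*(2) = -4 - 10 = -14.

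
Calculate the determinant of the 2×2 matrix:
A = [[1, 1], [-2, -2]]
0

For A = [[a, b], [c, d]], det(A) = a*d - b*c.
det(A) = (1)*(-2) - (1)*(-2) = -2 - -2 = 0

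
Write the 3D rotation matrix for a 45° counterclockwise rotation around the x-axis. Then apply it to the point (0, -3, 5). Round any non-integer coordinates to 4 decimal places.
R = [[1, 0, 0], [0, √2/2, -√2/2], [0, √2/2, √2/2]]; R·(0, -3, 5) = (0.0000, -5.6569, 1.4142)

Rotation matrix for 45° around x-axis:
cos(45°) = √2/2, sin(45°) = √2/2
R = [[1, 0, 0], [0, √2/2, -√2/2], [0, √2/2, √2/2]]
Apply to (0, -3, 5): R·[0, -3, 5]ᵀ = (0.0000, -5.6569, 1.4142)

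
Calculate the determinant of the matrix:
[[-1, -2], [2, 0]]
4

For a 2×2 matrix [[a, b], [c, d]], det = ad - bc
det = (-1)(0) - (-2)(2) = 0 - -4 = 4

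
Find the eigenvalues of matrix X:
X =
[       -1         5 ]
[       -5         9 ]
λ = 4, 4

Solve det(X - λI) = 0. For a 2×2 matrix the characteristic equation is λ² - (trace)λ + det = 0.
trace(X) = a + d = -1 + 9 = 8.
det(X) = a*d - b*c = (-1)*(9) - (5)*(-5) = -9 + 25 = 16.
Characteristic equation: λ² - (8)λ + (16) = 0.
Discriminant = (8)² - 4*(16) = 64 - 64 = 0.
λ = (8 ± √0) / 2 = (8 ± 0) / 2 = 4, 4.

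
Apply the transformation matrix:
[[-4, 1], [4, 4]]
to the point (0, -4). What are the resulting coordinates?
(-4, -16)

Matrix multiplication:
[[-4, 1], [4, 4]] × [0, -4]ᵀ
= [-4×0 + 1×-4, 4×0 + 4×-4]ᵀ
= [-4.0000, -16.0000]ᵀ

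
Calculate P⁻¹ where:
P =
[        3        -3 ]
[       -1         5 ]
det(P) = 12
P⁻¹ =
[     5/12       1/4 ]
[     1/12       1/4 ]

For a 2×2 matrix P = [[a, b], [c, d]] with det(P) ≠ 0, P⁻¹ = (1/det(P)) * [[d, -b], [-c, a]].
det(P) = (3)*(5) - (-3)*(-1) = 15 - 3 = 12.
P⁻¹ = (1/12) * [[5, 3], [1, 3]].
Dividing each entry by 12 and reducing:
P⁻¹ =
[     5/12       1/4 ]
[     1/12       1/4 ]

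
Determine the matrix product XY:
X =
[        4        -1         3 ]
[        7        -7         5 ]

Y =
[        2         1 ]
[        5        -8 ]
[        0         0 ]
XY =
[        3        12 ]
[      -21        63 ]

Matrix multiplication: (XY)[i][j] = sum over k of X[i][k] * Y[k][j].
  (XY)[0][0] = (4)*(2) + (-1)*(5) + (3)*(0) = 3
  (XY)[0][1] = (4)*(1) + (-1)*(-8) + (3)*(0) = 12
  (XY)[1][0] = (7)*(2) + (-7)*(5) + (5)*(0) = -21
  (XY)[1][1] = (7)*(1) + (-7)*(-8) + (5)*(0) = 63
XY =
[        3        12 ]
[      -21        63 ]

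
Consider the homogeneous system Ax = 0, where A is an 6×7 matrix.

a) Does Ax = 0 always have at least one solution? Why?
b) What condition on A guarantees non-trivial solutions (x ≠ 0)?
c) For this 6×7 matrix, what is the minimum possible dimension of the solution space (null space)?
a) Yes, x = 0 is always a solution. b) When A has linearly dependent columns (rank < n). c) Minimum nullity = 1.

a) x = 0 satisfies A·0 = 0, so the zero vector is always a solution.
b) Non-trivial solutions exist iff the columns of A are linearly dependent, equivalently rank(A) < n (the number of columns).
c) By rank-nullity, rank(A) + nullity(A) = n = 7. Since A has only 6 rows, rank(A) ≤ 6, so nullity(A) ≥ 7 - 6 = 1.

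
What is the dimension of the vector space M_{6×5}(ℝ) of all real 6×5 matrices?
Dimension = 30

A real 6×5 matrix is determined by its 6·5 = 30 independent entries.
A standard basis is {E_ij : 1 ≤ i ≤ 6, 1 ≤ j ≤ 5}, where E_ij has a 1 in position (i, j) and 0 elsewhere — there are 30 such matrices, and they are linearly independent and span M_{6×5}(ℝ).
Therefore dim(M_{6×5}(ℝ)) = 30.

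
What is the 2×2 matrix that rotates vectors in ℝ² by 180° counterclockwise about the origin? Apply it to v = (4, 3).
R = [[-1, 0], [0, -1]]; R·v = (-4, -3)

A counterclockwise rotation by angle θ in ℝ² has matrix R(θ) = [[cos θ, -sin θ], [sin θ, cos θ]].
For θ = 180°: cos θ = -1, sin θ = 0.
R(180°) = [[-1, 0], [0, -1]].
R·v = [-1·4 + (0)·3, 0·4 + -1·3] = (-4, -3).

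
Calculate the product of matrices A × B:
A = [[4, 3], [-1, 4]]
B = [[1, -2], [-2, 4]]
[[-2, 4], [-9, 18]]

Matrix multiplication:
C[0][0] = 4×1 + 3×-2 = -2
C[0][1] = 4×-2 + 3×4 = 4
C[1][0] = -1×1 + 4×-2 = -9
C[1][1] = -1×-2 + 4×4 = 18
Result: [[-2, 4], [-9, 18]]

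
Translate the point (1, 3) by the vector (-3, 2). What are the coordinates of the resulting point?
(-2, 5)

Translation by (-3, 2):
x' = 1 + -3 = -2
y' = 3 + 2 = 5
Homogeneous matrix: [[1, 0, -3], [0, 1, 2], [0, 0, 1]]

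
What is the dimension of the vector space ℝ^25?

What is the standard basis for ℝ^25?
Dimension = 25; standard basis = {e_1, e_2, e_3, …, e_25}

ℝ^25 is the space of 25-tuples of real numbers; its dimension is 25.
The standard basis consists of 25 vectors: e_1, e_2, e_3, …, e_25, where e_i is the vector with 1 in position i and 0 elsewhere.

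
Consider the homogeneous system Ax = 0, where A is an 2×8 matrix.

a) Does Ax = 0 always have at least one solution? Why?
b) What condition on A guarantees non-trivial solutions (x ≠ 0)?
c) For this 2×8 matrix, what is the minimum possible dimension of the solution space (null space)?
a) Yes, x = 0 is always a solution. b) When A has linearly dependent columns (rank < n). c) Minimum nullity = 6.

a) x = 0 satisfies A·0 = 0, so the zero vector is always a solution.
b) Non-trivial solutions exist iff the columns of A are linearly dependent, equivalently rank(A) < n (the number of columns).
c) By rank-nullity, rank(A) + nullity(A) = n = 8. Since A has only 2 rows, rank(A) ≤ 2, so nullity(A) ≥ 8 - 2 = 6.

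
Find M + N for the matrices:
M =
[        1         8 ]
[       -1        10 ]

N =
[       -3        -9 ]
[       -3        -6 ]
M + N =
[       -2        -1 ]
[       -4         4 ]

Matrix addition is elementwise: (M+N)[i][j] = M[i][j] + N[i][j].
  (M+N)[0][0] = (1) + (-3) = -2
  (M+N)[0][1] = (8) + (-9) = -1
  (M+N)[1][0] = (-1) + (-3) = -4
  (M+N)[1][1] = (10) + (-6) = 4
M + N =
[       -2        -1 ]
[       -4         4 ]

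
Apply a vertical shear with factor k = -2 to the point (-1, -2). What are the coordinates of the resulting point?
(-1, 0)

Shear matrix for vertical shear with factor k = -2:
[[1, 0], [-2, 1]]
Result: (-1, -2) → (-1, 0)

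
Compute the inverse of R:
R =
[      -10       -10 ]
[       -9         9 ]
det(R) = -180
R⁻¹ =
[    -1/20     -1/18 ]
[    -1/20      1/18 ]

For a 2×2 matrix R = [[a, b], [c, d]] with det(R) ≠ 0, R⁻¹ = (1/det(R)) * [[d, -b], [-c, a]].
det(R) = (-10)*(9) - (-10)*(-9) = -90 - 90 = -180.
R⁻¹ = (1/-180) * [[9, 10], [9, -10]].
Dividing each entry by -180 and reducing:
R⁻¹ =
[    -1/20     -1/18 ]
[    -1/20      1/18 ]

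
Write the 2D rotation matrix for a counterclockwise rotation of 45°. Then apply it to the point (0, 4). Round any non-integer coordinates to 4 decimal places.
R = [[√2/2, -√2/2], [√2/2, √2/2]]; R·(0, 4) = (-2.8284, 2.8284)

Rotation matrix formula: R(θ) = [[cos θ, -sin θ], [sin θ, cos θ]]
For θ = 45°:
cos(45°) = √2/2
sin(45°) = √2/2
R = [[√2/2, -√2/2], [√2/2, √2/2]]
Apply to (0, 4): [√2/2·0 + (-√2/2)·4, √2/2·0 + √2/2·4] = (-2.8284, 2.8284)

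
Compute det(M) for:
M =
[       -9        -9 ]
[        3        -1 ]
det(M) = 36

For a 2×2 matrix [[a, b], [c, d]], det = a*d - b*c.
det(M) = (-9)*(-1) - (-9)*(3) = 9 + 27 = 36.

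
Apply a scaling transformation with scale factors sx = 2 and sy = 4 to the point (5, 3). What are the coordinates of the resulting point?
(10, 12)

Scaling matrix:
[[2, 0], [0, 4]]
Result: (5 × 2, 3 × 4) = (10, 12)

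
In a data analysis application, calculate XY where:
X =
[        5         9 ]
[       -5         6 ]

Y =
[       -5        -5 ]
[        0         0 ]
XY =
[      -25       -25 ]
[       25        25 ]

Matrix multiplication: (XY)[i][j] = sum over k of X[i][k] * Y[k][j].
  (XY)[0][0] = (5)*(-5) + (9)*(0) = -25
  (XY)[0][1] = (5)*(-5) + (9)*(0) = -25
  (XY)[1][0] = (-5)*(-5) + (6)*(0) = 25
  (XY)[1][1] = (-5)*(-5) + (6)*(0) = 25
XY =
[      -25       -25 ]
[       25        25 ]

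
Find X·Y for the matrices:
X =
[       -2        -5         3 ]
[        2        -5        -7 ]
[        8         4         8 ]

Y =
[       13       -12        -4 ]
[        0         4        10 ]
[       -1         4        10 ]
XY =
[      -29        16       -12 ]
[       33       -72      -128 ]
[       96       -48        88 ]

Matrix multiplication: (XY)[i][j] = sum over k of X[i][k] * Y[k][j].
  (XY)[0][0] = (-2)*(13) + (-5)*(0) + (3)*(-1) = -29
  (XY)[0][1] = (-2)*(-12) + (-5)*(4) + (3)*(4) = 16
  (XY)[0][2] = (-2)*(-4) + (-5)*(10) + (3)*(10) = -12
  (XY)[1][0] = (2)*(13) + (-5)*(0) + (-7)*(-1) = 33
  (XY)[1][1] = (2)*(-12) + (-5)*(4) + (-7)*(4) = -72
  (XY)[1][2] = (2)*(-4) + (-5)*(10) + (-7)*(10) = -128
  (XY)[2][0] = (8)*(13) + (4)*(0) + (8)*(-1) = 96
  (XY)[2][1] = (8)*(-12) + (4)*(4) + (8)*(4) = -48
  (XY)[2][2] = (8)*(-4) + (4)*(10) + (8)*(10) = 88
XY =
[      -29        16       -12 ]
[       33       -72      -128 ]
[       96       -48        88 ]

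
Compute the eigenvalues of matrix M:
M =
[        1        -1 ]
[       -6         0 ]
λ = -2, 3

Solve det(M - λI) = 0. For a 2×2 matrix the characteristic equation is λ² - (trace)λ + det = 0.
trace(M) = a + d = 1 + 0 = 1.
det(M) = a*d - b*c = (1)*(0) - (-1)*(-6) = 0 - 6 = -6.
Characteristic equation: λ² - (1)λ + (-6) = 0.
Discriminant = (1)² - 4*(-6) = 1 + 24 = 25.
λ = (1 ± √25) / 2 = (1 ± 5) / 2 = -2, 3.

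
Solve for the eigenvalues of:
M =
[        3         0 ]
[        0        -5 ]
λ = -5, 3

Solve det(M - λI) = 0. For a 2×2 matrix the characteristic equation is λ² - (trace)λ + det = 0.
trace(M) = a + d = 3 - 5 = -2.
det(M) = a*d - b*c = (3)*(-5) - (0)*(0) = -15 - 0 = -15.
Characteristic equation: λ² - (-2)λ + (-15) = 0.
Discriminant = (-2)² - 4*(-15) = 4 + 60 = 64.
λ = (-2 ± √64) / 2 = (-2 ± 8) / 2 = -5, 3.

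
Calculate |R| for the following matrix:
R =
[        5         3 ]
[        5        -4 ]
det(R) = -35

For a 2×2 matrix [[a, b], [c, d]], det = a*d - b*c.
det(R) = (5)*(-4) - (3)*(5) = -20 - 15 = -35.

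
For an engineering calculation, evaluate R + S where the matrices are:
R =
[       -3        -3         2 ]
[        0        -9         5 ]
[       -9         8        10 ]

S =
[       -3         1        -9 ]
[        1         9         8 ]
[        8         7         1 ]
R + S =
[       -6        -2        -7 ]
[        1         0        13 ]
[       -1        15        11 ]

Matrix addition is elementwise: (R+S)[i][j] = R[i][j] + S[i][j].
  (R+S)[0][0] = (-3) + (-3) = -6
  (R+S)[0][1] = (-3) + (1) = -2
  (R+S)[0][2] = (2) + (-9) = -7
  (R+S)[1][0] = (0) + (1) = 1
  (R+S)[1][1] = (-9) + (9) = 0
  (R+S)[1][2] = (5) + (8) = 13
  (R+S)[2][0] = (-9) + (8) = -1
  (R+S)[2][1] = (8) + (7) = 15
  (R+S)[2][2] = (10) + (1) = 11
R + S =
[       -6        -2        -7 ]
[        1         0        13 ]
[       -1        15        11 ]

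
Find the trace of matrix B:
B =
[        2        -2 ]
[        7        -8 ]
tr(B) = 2 - 8 = -6

The trace of a square matrix is the sum of its diagonal entries.
Diagonal entries of B: B[0][0] = 2, B[1][1] = -8.
tr(B) = 2 - 8 = -6.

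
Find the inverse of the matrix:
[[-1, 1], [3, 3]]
[[-1/2, 1/6], [1/2, 1/6]]

For [[a,b],[c,d]], inverse = (1/det)·[[d,-b],[-c,a]]
det = -1·3 - 1·3 = -6
Inverse = (1/-6)·[[3, -1], [-3, -1]]
        = [[-1/2, 1/6], [1/2, 1/6]]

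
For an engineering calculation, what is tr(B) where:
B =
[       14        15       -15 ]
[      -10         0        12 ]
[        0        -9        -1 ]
tr(B) = 14 + 0 - 1 = 13

The trace of a square matrix is the sum of its diagonal entries.
Diagonal entries of B: B[0][0] = 14, B[1][1] = 0, B[2][2] = -1.
tr(B) = 14 + 0 - 1 = 13.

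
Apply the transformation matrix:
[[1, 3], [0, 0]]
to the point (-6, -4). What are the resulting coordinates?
(-18, 0)

Matrix multiplication:
[[1, 3], [0, 0]] × [-6, -4]ᵀ
= [1×-6 + 3×-4, 0×-6 + 0×-4]ᵀ
= [-18.0000, 0.0000]ᵀ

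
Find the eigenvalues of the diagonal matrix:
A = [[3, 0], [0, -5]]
λ₁ = 3, λ₂ = -5

The characteristic polynomial of A is det(A - λI) = (3 - λ)(-5 - λ) = 0.
The roots are λ = 3 and λ = -5, so the eigenvalues are the diagonal entries.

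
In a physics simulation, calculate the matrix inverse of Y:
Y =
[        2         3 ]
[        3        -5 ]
det(Y) = -19
Y⁻¹ =
[     5/19      3/19 ]
[     3/19     -2/19 ]

For a 2×2 matrix Y = [[a, b], [c, d]] with det(Y) ≠ 0, Y⁻¹ = (1/det(Y)) * [[d, -b], [-c, a]].
det(Y) = (2)*(-5) - (3)*(3) = -10 - 9 = -19.
Y⁻¹ = (1/-19) * [[-5, -3], [-3, 2]].
Dividing each entry by -19 and reducing:
Y⁻¹ =
[     5/19      3/19 ]
[     3/19     -2/19 ]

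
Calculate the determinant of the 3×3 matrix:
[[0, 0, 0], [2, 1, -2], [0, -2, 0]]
0

Expansion along first row:
det = 0·det([[1,-2],[-2,0]]) - 0·det([[2,-2],[0,0]]) + 0·det([[2,1],[0,-2]])
    = 0·(1·0 - -2·-2) - 0·(2·0 - -2·0) + 0·(2·-2 - 1·0)
    = 0·-4 - 0·0 + 0·-4
    = 0 + 0 + 0 = 0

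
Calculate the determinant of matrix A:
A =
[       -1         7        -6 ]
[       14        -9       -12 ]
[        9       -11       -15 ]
det(A) = 1149

Expand along row 0 (cofactor expansion): det(A) = a*(e*i - f*h) - b*(d*i - f*g) + c*(d*h - e*g), where the 3×3 is [[a, b, c], [d, e, f], [g, h, i]].
Minor M_00 = (-9)*(-15) - (-12)*(-11) = 135 - 132 = 3.
Minor M_01 = (14)*(-15) - (-12)*(9) = -210 + 108 = -102.
Minor M_02 = (14)*(-11) - (-9)*(9) = -154 + 81 = -73.
det(A) = (-1)*(3) - (7)*(-102) + (-6)*(-73) = -3 + 714 + 438 = 1149.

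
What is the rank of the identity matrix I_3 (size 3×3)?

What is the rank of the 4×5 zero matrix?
rank(I_3) = 3, rank(0) = 0

The identity I_3 has 3 columns that are the standard basis vectors e_1, …, e_3. These are linearly independent, so all 3 columns are pivots and rank(I_3) = 3.
The 4×5 zero matrix has every entry zero, so every row is the zero row and there are no pivots; rank(0) = 0.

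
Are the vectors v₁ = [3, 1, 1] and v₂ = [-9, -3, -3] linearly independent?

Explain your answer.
No, linearly dependent (v₂ = -3·v₁)

Check whether there is a scalar k with v₂ = k·v₁.
Comparing components, k = -3 satisfies -3·[3, 1, 1] = [-9, -3, -3].
Since v₂ is a scalar multiple of v₁, the two vectors are linearly dependent.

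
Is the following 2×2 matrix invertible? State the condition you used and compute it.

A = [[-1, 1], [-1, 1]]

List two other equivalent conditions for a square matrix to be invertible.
No, not invertible; det(A) = 0 (two rows are equal, so the rows are linearly dependent). Equivalent conditions (failing for this A): rank(A) < 2; Ax = 0 has non-trivial solutions; 0 is an eigenvalue; the columns are linearly dependent.

To check invertibility, compute det(A).
In this matrix, row 0 and the last row are identical, so one row is a scalar multiple of another and the rows are linearly dependent.
A matrix with linearly dependent rows has det = 0 and is not invertible.
Equivalent failed conditions:
- rank(A) < 2.
- Ax = 0 has non-trivial solutions.
- 0 is an eigenvalue.
- The columns are linearly dependent.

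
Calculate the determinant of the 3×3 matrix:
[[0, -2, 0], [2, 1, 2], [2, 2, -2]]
-16

Expansion along first row:
det = 0·det([[1,2],[2,-2]]) - -2·det([[2,2],[2,-2]]) + 0·det([[2,1],[2,2]])
    = 0·(1·-2 - 2·2) - -2·(2·-2 - 2·2) + 0·(2·2 - 1·2)
    = 0·-6 - -2·-8 + 0·2
    = 0 + -16 + 0 = -16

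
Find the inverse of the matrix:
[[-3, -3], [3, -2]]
[[-2/15, 1/5], [-1/5, -1/5]]

For [[a,b],[c,d]], inverse = (1/det)·[[d,-b],[-c,a]]
det = -3·-2 - -3·3 = 15
Inverse = (1/15)·[[-2, 3], [-3, -3]]
        = [[-2/15, 1/5], [-1/5, -1/5]]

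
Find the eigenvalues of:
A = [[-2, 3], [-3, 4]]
λ = 1, 1

Solve det(A - λI) = 0. For a 2×2 matrix this is λ² - (trace)λ + det = 0.
trace(A) = -2 + 4 = 2.
det(A) = (-2)*(4) - (3)*(-3) = -8 + 9 = 1.
Characteristic equation: λ² - (2)λ + (1) = 0.
Discriminant: (2)² - 4*(1) = 4 - 4 = 0.
Roots: λ = (2 ± √0) / 2 = 1, 1.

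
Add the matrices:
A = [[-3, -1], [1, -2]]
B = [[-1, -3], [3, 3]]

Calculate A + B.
[[-4, -4], [4, 1]]

Add corresponding elements:
(-3)+(-1)=-4
(-1)+(-3)=-4
(1)+(3)=4
(-2)+(3)=1
A + B = [[-4, -4], [4, 1]]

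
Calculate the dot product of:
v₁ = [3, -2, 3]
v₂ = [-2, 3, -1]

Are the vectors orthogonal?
-15, No

The dot product is the sum of products of corresponding components.
v₁·v₂ = (3)*(-2) + (-2)*(3) + (3)*(-1) = -6 - 6 - 3 = -15.
Two vectors are orthogonal iff their dot product is 0; here the dot product is -15, so the vectors are not orthogonal.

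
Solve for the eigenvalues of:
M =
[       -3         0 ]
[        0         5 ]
λ = -3, 5

Solve det(M - λI) = 0. For a 2×2 matrix the characteristic equation is λ² - (trace)λ + det = 0.
trace(M) = a + d = -3 + 5 = 2.
det(M) = a*d - b*c = (-3)*(5) - (0)*(0) = -15 - 0 = -15.
Characteristic equation: λ² - (2)λ + (-15) = 0.
Discriminant = (2)² - 4*(-15) = 4 + 60 = 64.
λ = (2 ± √64) / 2 = (2 ± 8) / 2 = -3, 5.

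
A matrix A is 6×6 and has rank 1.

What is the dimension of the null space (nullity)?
5

The rank-nullity theorem for an m×n matrix states:
rank(A) + nullity(A) = n (the number of columns).
Here n = 6 and rank(A) = 1, so nullity(A) = 6 - 1 = 5.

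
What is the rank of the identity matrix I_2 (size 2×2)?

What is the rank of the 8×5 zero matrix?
rank(I_2) = 2, rank(0) = 0

The identity I_2 has 2 columns that are the standard basis vectors e_1, …, e_2. These are linearly independent, so all 2 columns are pivots and rank(I_2) = 2.
The 8×5 zero matrix has every entry zero, so every row is the zero row and there are no pivots; rank(0) = 0.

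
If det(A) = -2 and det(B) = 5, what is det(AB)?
-10

Use the multiplicative property of determinants: det(AB) = det(A)*det(B).
det(AB) = (-2)*(5) = -10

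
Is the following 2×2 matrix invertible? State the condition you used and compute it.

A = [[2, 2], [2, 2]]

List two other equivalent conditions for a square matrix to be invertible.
No, not invertible; det(A) = 0 (two rows are equal, so the rows are linearly dependent). Equivalent conditions (failing for this A): rank(A) < 2; Ax = 0 has non-trivial solutions; 0 is an eigenvalue; the columns are linearly dependent.

To check invertibility, compute det(A).
In this matrix, row 0 and the last row are identical, so one row is a scalar multiple of another and the rows are linearly dependent.
A matrix with linearly dependent rows has det = 0 and is not invertible.
Equivalent failed conditions:
- rank(A) < 2.
- Ax = 0 has non-trivial solutions.
- 0 is an eigenvalue.
- The columns are linearly dependent.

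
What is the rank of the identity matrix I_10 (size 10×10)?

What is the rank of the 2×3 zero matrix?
rank(I_10) = 10, rank(0) = 0

The identity I_10 has 10 columns that are the standard basis vectors e_1, …, e_10. These are linearly independent, so all 10 columns are pivots and rank(I_10) = 10.
The 2×3 zero matrix has every entry zero, so every row is the zero row and there are no pivots; rank(0) = 0.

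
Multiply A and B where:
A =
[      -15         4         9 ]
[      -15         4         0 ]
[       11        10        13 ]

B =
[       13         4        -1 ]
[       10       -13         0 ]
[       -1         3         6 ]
AB =
[     -164       -85        69 ]
[     -155      -112        15 ]
[      230       -47        67 ]

Matrix multiplication: (AB)[i][j] = sum over k of A[i][k] * B[k][j].
  (AB)[0][0] = (-15)*(13) + (4)*(10) + (9)*(-1) = -164
  (AB)[0][1] = (-15)*(4) + (4)*(-13) + (9)*(3) = -85
  (AB)[0][2] = (-15)*(-1) + (4)*(0) + (9)*(6) = 69
  (AB)[1][0] = (-15)*(13) + (4)*(10) + (0)*(-1) = -155
  (AB)[1][1] = (-15)*(4) + (4)*(-13) + (0)*(3) = -112
  (AB)[1][2] = (-15)*(-1) + (4)*(0) + (0)*(6) = 15
  (AB)[2][0] = (11)*(13) + (10)*(10) + (13)*(-1) = 230
  (AB)[2][1] = (11)*(4) + (10)*(-13) + (13)*(3) = -47
  (AB)[2][2] = (11)*(-1) + (10)*(0) + (13)*(6) = 67
AB =
[     -164       -85        69 ]
[     -155      -112        15 ]
[      230       -47        67 ]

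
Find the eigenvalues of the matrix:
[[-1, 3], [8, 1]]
λ = -5 and λ = 5

Characteristic equation: det(A - λI) = 0
λ² - (trace)λ + (det) = 0
λ² - (0)λ + (-25) = 0
λ² - 0λ - 25 = 0
Solving: λ = -5, 5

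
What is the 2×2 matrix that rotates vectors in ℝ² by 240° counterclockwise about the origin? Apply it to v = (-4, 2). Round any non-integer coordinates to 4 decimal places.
R = [[-1/2, √3/2], [-√3/2, -1/2]]; R·v = (3.7321, 2.4641)

A counterclockwise rotation by angle θ in ℝ² has matrix R(θ) = [[cos θ, -sin θ], [sin θ, cos θ]].
For θ = 240°: cos θ = -1/2, sin θ = -√3/2.
R(240°) = [[-1/2, √3/2], [-√3/2, -1/2]].
R·v = [-1/2·-4 + (√3/2)·2, -√3/2·-4 + -1/2·2] = (3.7321, 2.4641).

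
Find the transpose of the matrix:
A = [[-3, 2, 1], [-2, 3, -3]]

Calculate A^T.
[[-3, -2], [2, 3], [1, -3]]

The transpose sends entry (i,j) to (j,i); rows become columns.
Row 0 of A: [-3, 2, 1] -> column 0 of A^T.
Row 1 of A: [-2, 3, -3] -> column 1 of A^T.
A^T = [[-3, -2], [2, 3], [1, -3]]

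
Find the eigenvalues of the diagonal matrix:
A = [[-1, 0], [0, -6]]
λ₁ = -1, λ₂ = -6

The characteristic polynomial of A is det(A - λI) = (-1 - λ)(-6 - λ) = 0.
The roots are λ = -1 and λ = -6, so the eigenvalues are the diagonal entries.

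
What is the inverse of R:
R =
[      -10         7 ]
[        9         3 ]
det(R) = -93
R⁻¹ =
[    -1/31      7/93 ]
[     3/31     10/93 ]

For a 2×2 matrix R = [[a, b], [c, d]] with det(R) ≠ 0, R⁻¹ = (1/det(R)) * [[d, -b], [-c, a]].
det(R) = (-10)*(3) - (7)*(9) = -30 - 63 = -93.
R⁻¹ = (1/-93) * [[3, -7], [-9, -10]].
Dividing each entry by -93 and reducing:
R⁻¹ =
[    -1/31      7/93 ]
[     3/31     10/93 ]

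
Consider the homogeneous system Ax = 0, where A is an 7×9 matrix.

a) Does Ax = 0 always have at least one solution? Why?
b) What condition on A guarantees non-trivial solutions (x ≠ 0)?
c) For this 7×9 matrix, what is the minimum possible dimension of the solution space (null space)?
a) Yes, x = 0 is always a solution. b) When A has linearly dependent columns (rank < n). c) Minimum nullity = 2.

a) x = 0 satisfies A·0 = 0, so the zero vector is always a solution.
b) Non-trivial solutions exist iff the columns of A are linearly dependent, equivalently rank(A) < n (the number of columns).
c) By rank-nullity, rank(A) + nullity(A) = n = 9. Since A has only 7 rows, rank(A) ≤ 7, so nullity(A) ≥ 9 - 7 = 2.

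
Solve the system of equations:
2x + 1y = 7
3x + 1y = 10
x = 3, y = 1

Use elimination (row reduction):
Equation 1: 2x + 1y = 7.
Equation 2: 3x + 1y = 10.
Multiply Eq1 by 3 and Eq2 by 2: 6x + 3y = 21;  6x + 2y = 20.
Subtract: (-1)y = -1, so y = 1.
Back-substitute into Eq1: 2x + 1*(1) = 7, so x = 3.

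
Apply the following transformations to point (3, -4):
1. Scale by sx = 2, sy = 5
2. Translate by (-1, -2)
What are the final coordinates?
(5, -22)

Step 1: Scale (3, -4) by (sx, sy) = (2, 5) → (6, -20)
Step 2: Translate by (-1, -2) → (5, -22)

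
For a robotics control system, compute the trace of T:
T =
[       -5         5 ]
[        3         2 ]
tr(T) = -5 + 2 = -3

The trace of a square matrix is the sum of its diagonal entries.
Diagonal entries of T: T[0][0] = -5, T[1][1] = 2.
tr(T) = -5 + 2 = -3.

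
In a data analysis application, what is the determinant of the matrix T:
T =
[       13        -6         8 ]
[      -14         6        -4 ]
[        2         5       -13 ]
det(T) = -270

Expand along row 0 (cofactor expansion): det(T) = a*(e*i - f*h) - b*(d*i - f*g) + c*(d*h - e*g), where the 3×3 is [[a, b, c], [d, e, f], [g, h, i]].
Minor M_00 = (6)*(-13) - (-4)*(5) = -78 + 20 = -58.
Minor M_01 = (-14)*(-13) - (-4)*(2) = 182 + 8 = 190.
Minor M_02 = (-14)*(5) - (6)*(2) = -70 - 12 = -82.
det(T) = (13)*(-58) - (-6)*(190) + (8)*(-82) = -754 + 1140 - 656 = -270.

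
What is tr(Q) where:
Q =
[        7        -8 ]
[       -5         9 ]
tr(Q) = 7 + 9 = 16

The trace of a square matrix is the sum of its diagonal entries.
Diagonal entries of Q: Q[0][0] = 7, Q[1][1] = 9.
tr(Q) = 7 + 9 = 16.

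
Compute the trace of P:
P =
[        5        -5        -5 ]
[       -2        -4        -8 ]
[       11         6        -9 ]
tr(P) = 5 - 4 - 9 = -8

The trace of a square matrix is the sum of its diagonal entries.
Diagonal entries of P: P[0][0] = 5, P[1][1] = -4, P[2][2] = -9.
tr(P) = 5 - 4 - 9 = -8.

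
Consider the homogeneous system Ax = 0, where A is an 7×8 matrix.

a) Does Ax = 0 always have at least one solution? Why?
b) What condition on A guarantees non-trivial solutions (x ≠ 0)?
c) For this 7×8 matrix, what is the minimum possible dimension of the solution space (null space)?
a) Yes, x = 0 is always a solution. b) When A has linearly dependent columns (rank < n). c) Minimum nullity = 1.

a) x = 0 satisfies A·0 = 0, so the zero vector is always a solution.
b) Non-trivial solutions exist iff the columns of A are linearly dependent, equivalently rank(A) < n (the number of columns).
c) By rank-nullity, rank(A) + nullity(A) = n = 8. Since A has only 7 rows, rank(A) ≤ 7, so nullity(A) ≥ 8 - 7 = 1.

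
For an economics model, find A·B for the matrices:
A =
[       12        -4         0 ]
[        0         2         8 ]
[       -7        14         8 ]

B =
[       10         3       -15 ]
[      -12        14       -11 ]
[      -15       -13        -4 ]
AB =
[      168       -20      -136 ]
[     -144       -76       -54 ]
[     -358        71       -81 ]

Matrix multiplication: (AB)[i][j] = sum over k of A[i][k] * B[k][j].
  (AB)[0][0] = (12)*(10) + (-4)*(-12) + (0)*(-15) = 168
  (AB)[0][1] = (12)*(3) + (-4)*(14) + (0)*(-13) = -20
  (AB)[0][2] = (12)*(-15) + (-4)*(-11) + (0)*(-4) = -136
  (AB)[1][0] = (0)*(10) + (2)*(-12) + (8)*(-15) = -144
  (AB)[1][1] = (0)*(3) + (2)*(14) + (8)*(-13) = -76
  (AB)[1][2] = (0)*(-15) + (2)*(-11) + (8)*(-4) = -54
  (AB)[2][0] = (-7)*(10) + (14)*(-12) + (8)*(-15) = -358
  (AB)[2][1] = (-7)*(3) + (14)*(14) + (8)*(-13) = 71
  (AB)[2][2] = (-7)*(-15) + (14)*(-11) + (8)*(-4) = -81
AB =
[      168       -20      -136 ]
[     -144       -76       -54 ]
[     -358        71       -81 ]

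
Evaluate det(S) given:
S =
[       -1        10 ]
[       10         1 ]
det(S) = -101

For a 2×2 matrix [[a, b], [c, d]], det = a*d - b*c.
det(S) = (-1)*(1) - (10)*(10) = -1 - 100 = -101.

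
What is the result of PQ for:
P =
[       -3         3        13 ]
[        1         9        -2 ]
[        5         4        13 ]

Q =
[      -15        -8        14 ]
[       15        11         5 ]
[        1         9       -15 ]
PQ =
[      103       174      -222 ]
[      118        73        89 ]
[       -2       121      -105 ]

Matrix multiplication: (PQ)[i][j] = sum over k of P[i][k] * Q[k][j].
  (PQ)[0][0] = (-3)*(-15) + (3)*(15) + (13)*(1) = 103
  (PQ)[0][1] = (-3)*(-8) + (3)*(11) + (13)*(9) = 174
  (PQ)[0][2] = (-3)*(14) + (3)*(5) + (13)*(-15) = -222
  (PQ)[1][0] = (1)*(-15) + (9)*(15) + (-2)*(1) = 118
  (PQ)[1][1] = (1)*(-8) + (9)*(11) + (-2)*(9) = 73
  (PQ)[1][2] = (1)*(14) + (9)*(5) + (-2)*(-15) = 89
  (PQ)[2][0] = (5)*(-15) + (4)*(15) + (13)*(1) = -2
  (PQ)[2][1] = (5)*(-8) + (4)*(11) + (13)*(9) = 121
  (PQ)[2][2] = (5)*(14) + (4)*(5) + (13)*(-15) = -105
PQ =
[      103       174      -222 ]
[      118        73        89 ]
[       -2       121      -105 ]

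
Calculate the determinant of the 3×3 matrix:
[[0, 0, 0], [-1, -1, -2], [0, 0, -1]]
0

Expansion along first row:
det = 0·det([[-1,-2],[0,-1]]) - 0·det([[-1,-2],[0,-1]]) + 0·det([[-1,-1],[0,0]])
    = 0·(-1·-1 - -2·0) - 0·(-1·-1 - -2·0) + 0·(-1·0 - -1·0)
    = 0·1 - 0·1 + 0·0
    = 0 + 0 + 0 = 0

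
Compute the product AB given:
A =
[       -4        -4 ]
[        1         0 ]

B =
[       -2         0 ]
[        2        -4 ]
AB =
[        0        16 ]
[       -2         0 ]

Matrix multiplication: (AB)[i][j] = sum over k of A[i][k] * B[k][j].
  (AB)[0][0] = (-4)*(-2) + (-4)*(2) = 0
  (AB)[0][1] = (-4)*(0) + (-4)*(-4) = 16
  (AB)[1][0] = (1)*(-2) + (0)*(2) = -2
  (AB)[1][1] = (1)*(0) + (0)*(-4) = 0
AB =
[        0        16 ]
[       -2         0 ]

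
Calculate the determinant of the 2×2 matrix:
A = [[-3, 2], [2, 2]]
-10

For A = [[a, b], [c, d]], det(A) = a*d - b*c.
det(A) = (-3)*(2) - (2)*(2) = -6 - 4 = -10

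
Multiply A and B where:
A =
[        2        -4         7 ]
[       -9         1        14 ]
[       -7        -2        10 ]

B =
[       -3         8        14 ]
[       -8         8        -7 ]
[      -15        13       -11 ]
AB =
[      -79        75       -21 ]
[     -191       118      -287 ]
[     -113        58      -194 ]

Matrix multiplication: (AB)[i][j] = sum over k of A[i][k] * B[k][j].
  (AB)[0][0] = (2)*(-3) + (-4)*(-8) + (7)*(-15) = -79
  (AB)[0][1] = (2)*(8) + (-4)*(8) + (7)*(13) = 75
  (AB)[0][2] = (2)*(14) + (-4)*(-7) + (7)*(-11) = -21
  (AB)[1][0] = (-9)*(-3) + (1)*(-8) + (14)*(-15) = -191
  (AB)[1][1] = (-9)*(8) + (1)*(8) + (14)*(13) = 118
  (AB)[1][2] = (-9)*(14) + (1)*(-7) + (14)*(-11) = -287
  (AB)[2][0] = (-7)*(-3) + (-2)*(-8) + (10)*(-15) = -113
  (AB)[2][1] = (-7)*(8) + (-2)*(8) + (10)*(13) = 58
  (AB)[2][2] = (-7)*(14) + (-2)*(-7) + (10)*(-11) = -194
AB =
[      -79        75       -21 ]
[     -191       118      -287 ]
[     -113        58      -194 ]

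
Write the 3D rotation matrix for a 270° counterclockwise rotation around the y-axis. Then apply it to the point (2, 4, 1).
R = [[0, 0, -1], [0, 1, 0], [1, 0, 0]]; R·(2, 4, 1) = (-1, 4, 2)

Rotation matrix for 270° around y-axis:
cos(270°) = 0, sin(270°) = -1
R = [[0, 0, -1], [0, 1, 0], [1, 0, 0]]
Apply to (2, 4, 1): R·[2, 4, 1]ᵀ = (-1, 4, 2)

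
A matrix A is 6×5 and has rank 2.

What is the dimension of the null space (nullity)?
3

The rank-nullity theorem for an m×n matrix states:
rank(A) + nullity(A) = n (the number of columns).
Here n = 5 and rank(A) = 2, so nullity(A) = 5 - 2 = 3.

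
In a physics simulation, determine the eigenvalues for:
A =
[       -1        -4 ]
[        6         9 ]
λ = 3, 5

Solve det(A - λI) = 0. For a 2×2 matrix the characteristic equation is λ² - (trace)λ + det = 0.
trace(A) = a + d = -1 + 9 = 8.
det(A) = a*d - b*c = (-1)*(9) - (-4)*(6) = -9 + 24 = 15.
Characteristic equation: λ² - (8)λ + (15) = 0.
Discriminant = (8)² - 4*(15) = 64 - 60 = 4.
λ = (8 ± √4) / 2 = (8 ± 2) / 2 = 3, 5.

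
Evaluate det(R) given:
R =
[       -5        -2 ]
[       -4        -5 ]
det(R) = 17

For a 2×2 matrix [[a, b], [c, d]], det = a*d - b*c.
det(R) = (-5)*(-5) - (-2)*(-4) = 25 - 8 = 17.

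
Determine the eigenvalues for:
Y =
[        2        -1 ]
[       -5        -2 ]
λ = -3, 3

Solve det(Y - λI) = 0. For a 2×2 matrix the characteristic equation is λ² - (trace)λ + det = 0.
trace(Y) = a + d = 2 - 2 = 0.
det(Y) = a*d - b*c = (2)*(-2) - (-1)*(-5) = -4 - 5 = -9.
Characteristic equation: λ² - (0)λ + (-9) = 0.
Discriminant = (0)² - 4*(-9) = 0 + 36 = 36.
λ = (0 ± √36) / 2 = (0 ± 6) / 2 = -3, 3.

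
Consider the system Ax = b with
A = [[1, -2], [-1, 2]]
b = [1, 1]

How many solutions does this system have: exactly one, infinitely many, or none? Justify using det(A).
No solution

det(A) = (1)*(2) - (-2)*(-1) = 0, so A is singular.
The column space of A is span(column 1) = span([1, -1]).
b = [1, 1] is not a scalar multiple of column 1, so b ∉ column space and the system is inconsistent — no solution.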